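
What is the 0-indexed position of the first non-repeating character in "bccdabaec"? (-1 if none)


Input: bccdabaec
Character frequencies:
  'a': 2
  'b': 2
  'c': 3
  'd': 1
  'e': 1
Scanning left to right for freq == 1:
  Position 0 ('b'): freq=2, skip
  Position 1 ('c'): freq=3, skip
  Position 2 ('c'): freq=3, skip
  Position 3 ('d'): unique! => answer = 3

3


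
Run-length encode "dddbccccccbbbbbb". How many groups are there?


Input: dddbccccccbbbbbb
Scanning for consecutive runs:
  Group 1: 'd' x 3 (positions 0-2)
  Group 2: 'b' x 1 (positions 3-3)
  Group 3: 'c' x 6 (positions 4-9)
  Group 4: 'b' x 6 (positions 10-15)
Total groups: 4

4


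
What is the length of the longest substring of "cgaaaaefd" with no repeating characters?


Input: "cgaaaaefd"
Sliding window (track last position of each char):
  Position 0 ('c'): window [0,0] length 1 -- new best
  Position 1 ('g'): window [0,1] length 2 -- new best
  Position 2 ('a'): window [0,2] length 3 -- new best
  Position 3 ('a'): repeat (last at 2), move window start to 3
  Position 3 ('a'): window [3,3] length 1
  Position 4 ('a'): repeat (last at 3), move window start to 4
  Position 4 ('a'): window [4,4] length 1
  Position 5 ('a'): repeat (last at 4), move window start to 5
  Position 5 ('a'): window [5,5] length 1
  Position 6 ('e'): window [5,6] length 2
  Position 7 ('f'): window [5,7] length 3
  Position 8 ('d'): window [5,8] length 4 -- new best
Longest substring with no repeats: "aefd" with length 4

4


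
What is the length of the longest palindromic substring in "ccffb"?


Input: "ccffb"
Checking substrings for palindromes:
  [0:2] "cc" (len 2) => palindrome
  [2:4] "ff" (len 2) => palindrome
Longest palindromic substring: "cc" with length 2

2


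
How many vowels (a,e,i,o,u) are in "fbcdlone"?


Input: fbcdlone
Checking each character:
  'f' at position 0: consonant
  'b' at position 1: consonant
  'c' at position 2: consonant
  'd' at position 3: consonant
  'l' at position 4: consonant
  'o' at position 5: vowel (running total: 1)
  'n' at position 6: consonant
  'e' at position 7: vowel (running total: 2)
Total vowels: 2

2


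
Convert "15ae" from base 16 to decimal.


Input: "15ae" in base 16
Positional expansion:
  Digit '1' (value 1) x 16^3 = 4096
  Digit '5' (value 5) x 16^2 = 1280
  Digit 'a' (value 10) x 16^1 = 160
  Digit 'e' (value 14) x 16^0 = 14
Sum = 5550

5550


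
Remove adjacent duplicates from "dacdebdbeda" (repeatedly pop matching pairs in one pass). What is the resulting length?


Input: dacdebdbeda
Stack-based adjacent duplicate removal:
  Read 'd': push. Stack: d
  Read 'a': push. Stack: da
  Read 'c': push. Stack: dac
  Read 'd': push. Stack: dacd
  Read 'e': push. Stack: dacde
  Read 'b': push. Stack: dacdeb
  Read 'd': push. Stack: dacdebd
  Read 'b': push. Stack: dacdebdb
  Read 'e': push. Stack: dacdebdbe
  Read 'd': push. Stack: dacdebdbed
  Read 'a': push. Stack: dacdebdbeda
Final stack: "dacdebdbeda" (length 11)

11


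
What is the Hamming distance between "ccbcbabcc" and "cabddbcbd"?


Comparing "ccbcbabcc" and "cabddbcbd" position by position:
  Position 0: 'c' vs 'c' => same
  Position 1: 'c' vs 'a' => differ
  Position 2: 'b' vs 'b' => same
  Position 3: 'c' vs 'd' => differ
  Position 4: 'b' vs 'd' => differ
  Position 5: 'a' vs 'b' => differ
  Position 6: 'b' vs 'c' => differ
  Position 7: 'c' vs 'b' => differ
  Position 8: 'c' vs 'd' => differ
Total differences (Hamming distance): 7

7


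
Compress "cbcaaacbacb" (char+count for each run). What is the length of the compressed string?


Input: cbcaaacbacb
Runs:
  'c' x 1 => "c1"
  'b' x 1 => "b1"
  'c' x 1 => "c1"
  'a' x 3 => "a3"
  'c' x 1 => "c1"
  'b' x 1 => "b1"
  'a' x 1 => "a1"
  'c' x 1 => "c1"
  'b' x 1 => "b1"
Compressed: "c1b1c1a3c1b1a1c1b1"
Compressed length: 18

18


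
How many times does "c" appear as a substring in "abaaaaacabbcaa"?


Searching for "c" in "abaaaaacabbcaa"
Scanning each position:
  Position 0: "a" => no
  Position 1: "b" => no
  Position 2: "a" => no
  Position 3: "a" => no
  Position 4: "a" => no
  Position 5: "a" => no
  Position 6: "a" => no
  Position 7: "c" => MATCH
  Position 8: "a" => no
  Position 9: "b" => no
  Position 10: "b" => no
  Position 11: "c" => MATCH
  Position 12: "a" => no
  Position 13: "a" => no
Total occurrences: 2

2


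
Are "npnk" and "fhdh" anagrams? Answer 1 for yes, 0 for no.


Strings: "npnk", "fhdh"
Sorted first:  knnp
Sorted second: dfhh
Differ at position 0: 'k' vs 'd' => not anagrams

0


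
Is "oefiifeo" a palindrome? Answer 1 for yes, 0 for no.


Input: oefiifeo
Reversed: oefiifeo
  Compare pos 0 ('o') with pos 7 ('o'): match
  Compare pos 1 ('e') with pos 6 ('e'): match
  Compare pos 2 ('f') with pos 5 ('f'): match
  Compare pos 3 ('i') with pos 4 ('i'): match
Result: palindrome

1


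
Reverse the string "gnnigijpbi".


Input: gnnigijpbi
Reading characters right to left:
  Position 9: 'i'
  Position 8: 'b'
  Position 7: 'p'
  Position 6: 'j'
  Position 5: 'i'
  Position 4: 'g'
  Position 3: 'i'
  Position 2: 'n'
  Position 1: 'n'
  Position 0: 'g'
Reversed: ibpjiginng

ibpjiginng


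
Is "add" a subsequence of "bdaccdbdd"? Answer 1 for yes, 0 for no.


Check if "add" is a subsequence of "bdaccdbdd"
Greedy scan:
  Position 0 ('b'): no match needed
  Position 1 ('d'): no match needed
  Position 2 ('a'): matches sub[0] = 'a'
  Position 3 ('c'): no match needed
  Position 4 ('c'): no match needed
  Position 5 ('d'): matches sub[1] = 'd'
  Position 6 ('b'): no match needed
  Position 7 ('d'): matches sub[2] = 'd'
  Position 8 ('d'): no match needed
All 3 characters matched => is a subsequence

1


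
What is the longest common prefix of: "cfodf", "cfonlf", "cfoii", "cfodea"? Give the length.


Words: cfodf, cfonlf, cfoii, cfodea
  Position 0: all 'c' => match
  Position 1: all 'f' => match
  Position 2: all 'o' => match
  Position 3: ('d', 'n', 'i', 'd') => mismatch, stop
LCP = "cfo" (length 3)

3


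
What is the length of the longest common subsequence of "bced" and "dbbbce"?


LCS of "bced" and "dbbbce"
DP table:
           d    b    b    b    c    e
      0    0    0    0    0    0    0
  b   0    0    1    1    1    1    1
  c   0    0    1    1    1    2    2
  e   0    0    1    1    1    2    3
  d   0    1    1    1    1    2    3
LCS length = dp[4][6] = 3

3


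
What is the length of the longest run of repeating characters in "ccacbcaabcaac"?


Input: "ccacbcaabcaac"
Scanning for longest run:
  Position 1 ('c'): continues run of 'c', length=2
  Position 2 ('a'): new char, reset run to 1
  Position 3 ('c'): new char, reset run to 1
  Position 4 ('b'): new char, reset run to 1
  Position 5 ('c'): new char, reset run to 1
  Position 6 ('a'): new char, reset run to 1
  Position 7 ('a'): continues run of 'a', length=2
  Position 8 ('b'): new char, reset run to 1
  Position 9 ('c'): new char, reset run to 1
  Position 10 ('a'): new char, reset run to 1
  Position 11 ('a'): continues run of 'a', length=2
  Position 12 ('c'): new char, reset run to 1
Longest run: 'c' with length 2

2


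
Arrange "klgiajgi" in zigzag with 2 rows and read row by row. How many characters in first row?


Zigzag "klgiajgi" into 2 rows:
Placing characters:
  'k' => row 0
  'l' => row 1
  'g' => row 0
  'i' => row 1
  'a' => row 0
  'j' => row 1
  'g' => row 0
  'i' => row 1
Rows:
  Row 0: "kgag"
  Row 1: "liji"
First row length: 4

4


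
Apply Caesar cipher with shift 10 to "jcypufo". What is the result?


Caesar cipher: shift "jcypufo" by 10
  'j' (pos 9) + 10 = pos 19 = 't'
  'c' (pos 2) + 10 = pos 12 = 'm'
  'y' (pos 24) + 10 = pos 8 = 'i'
  'p' (pos 15) + 10 = pos 25 = 'z'
  'u' (pos 20) + 10 = pos 4 = 'e'
  'f' (pos 5) + 10 = pos 15 = 'p'
  'o' (pos 14) + 10 = pos 24 = 'y'
Result: tmizepy

tmizepy


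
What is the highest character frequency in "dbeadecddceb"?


Input: dbeadecddceb
Character counts:
  'a': 1
  'b': 2
  'c': 2
  'd': 4
  'e': 3
Maximum frequency: 4

4


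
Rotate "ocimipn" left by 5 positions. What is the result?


Input: "ocimipn", rotate left by 5
First 5 characters: "ocimi"
Remaining characters: "pn"
Concatenate remaining + first: "pn" + "ocimi" = "pnocimi"

pnocimi


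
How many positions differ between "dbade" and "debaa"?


Comparing "dbade" and "debaa" position by position:
  Position 0: 'd' vs 'd' => same
  Position 1: 'b' vs 'e' => DIFFER
  Position 2: 'a' vs 'b' => DIFFER
  Position 3: 'd' vs 'a' => DIFFER
  Position 4: 'e' vs 'a' => DIFFER
Positions that differ: 4

4


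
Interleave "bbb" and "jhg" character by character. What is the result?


Interleaving "bbb" and "jhg":
  Position 0: 'b' from first, 'j' from second => "bj"
  Position 1: 'b' from first, 'h' from second => "bh"
  Position 2: 'b' from first, 'g' from second => "bg"
Result: bjbhbg

bjbhbg


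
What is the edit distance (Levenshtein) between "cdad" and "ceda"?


Computing edit distance: "cdad" -> "ceda"
DP table:
           c    e    d    a
      0    1    2    3    4
  c   1    0    1    2    3
  d   2    1    1    1    2
  a   3    2    2    2    1
  d   4    3    3    2    2
Edit distance = dp[4][4] = 2

2


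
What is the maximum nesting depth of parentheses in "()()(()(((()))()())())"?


Input: "()()(()(((()))()())())"
Tracking depth:
  Position 0 '(': depth becomes 1
  Position 1 ')': depth becomes 0
  Position 2 '(': depth becomes 1
  Position 3 ')': depth becomes 0
  Position 4 '(': depth becomes 1
  Position 5 '(': depth becomes 2
  Position 6 ')': depth becomes 1
  Position 7 '(': depth becomes 2
  Position 8 '(': depth becomes 3
  Position 9 '(': depth becomes 4
  Position 10 '(': depth becomes 5
  Position 11 ')': depth becomes 4
  Position 12 ')': depth becomes 3
  Position 13 ')': depth becomes 2
  Position 14 '(': depth becomes 3
  Position 15 ')': depth becomes 2
  Position 16 '(': depth becomes 3
  Position 17 ')': depth becomes 2
  Position 18 ')': depth becomes 1
  Position 19 '(': depth becomes 2
  Position 20 ')': depth becomes 1
  Position 21 ')': depth becomes 0
Maximum depth reached: 5

5


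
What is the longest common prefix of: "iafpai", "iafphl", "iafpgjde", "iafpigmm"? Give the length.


Words: iafpai, iafphl, iafpgjde, iafpigmm
  Position 0: all 'i' => match
  Position 1: all 'a' => match
  Position 2: all 'f' => match
  Position 3: all 'p' => match
  Position 4: ('a', 'h', 'g', 'i') => mismatch, stop
LCP = "iafp" (length 4)

4


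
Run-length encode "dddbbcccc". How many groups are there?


Input: dddbbcccc
Scanning for consecutive runs:
  Group 1: 'd' x 3 (positions 0-2)
  Group 2: 'b' x 2 (positions 3-4)
  Group 3: 'c' x 4 (positions 5-8)
Total groups: 3

3


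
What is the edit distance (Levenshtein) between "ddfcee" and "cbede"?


Computing edit distance: "ddfcee" -> "cbede"
DP table:
           c    b    e    d    e
      0    1    2    3    4    5
  d   1    1    2    3    3    4
  d   2    2    2    3    3    4
  f   3    3    3    3    4    4
  c   4    3    4    4    4    5
  e   5    4    4    4    5    4
  e   6    5    5    4    5    5
Edit distance = dp[6][5] = 5

5


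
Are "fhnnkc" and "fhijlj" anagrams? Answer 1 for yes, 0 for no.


Strings: "fhnnkc", "fhijlj"
Sorted first:  cfhknn
Sorted second: fhijjl
Differ at position 0: 'c' vs 'f' => not anagrams

0


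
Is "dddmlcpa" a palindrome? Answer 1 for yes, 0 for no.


Input: dddmlcpa
Reversed: apclmddd
  Compare pos 0 ('d') with pos 7 ('a'): MISMATCH
  Compare pos 1 ('d') with pos 6 ('p'): MISMATCH
  Compare pos 2 ('d') with pos 5 ('c'): MISMATCH
  Compare pos 3 ('m') with pos 4 ('l'): MISMATCH
Result: not a palindrome

0


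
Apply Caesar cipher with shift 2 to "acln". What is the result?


Caesar cipher: shift "acln" by 2
  'a' (pos 0) + 2 = pos 2 = 'c'
  'c' (pos 2) + 2 = pos 4 = 'e'
  'l' (pos 11) + 2 = pos 13 = 'n'
  'n' (pos 13) + 2 = pos 15 = 'p'
Result: cenp

cenp


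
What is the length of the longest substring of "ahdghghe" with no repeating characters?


Input: "ahdghghe"
Sliding window (track last position of each char):
  Position 0 ('a'): window [0,0] length 1 -- new best
  Position 1 ('h'): window [0,1] length 2 -- new best
  Position 2 ('d'): window [0,2] length 3 -- new best
  Position 3 ('g'): window [0,3] length 4 -- new best
  Position 4 ('h'): repeat (last at 1), move window start to 2
  Position 4 ('h'): window [2,4] length 3
  Position 5 ('g'): repeat (last at 3), move window start to 4
  Position 5 ('g'): window [4,5] length 2
  Position 6 ('h'): repeat (last at 4), move window start to 5
  Position 6 ('h'): window [5,6] length 2
  Position 7 ('e'): window [5,7] length 3
Longest substring with no repeats: "ahdg" with length 4

4


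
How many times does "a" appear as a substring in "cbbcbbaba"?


Searching for "a" in "cbbcbbaba"
Scanning each position:
  Position 0: "c" => no
  Position 1: "b" => no
  Position 2: "b" => no
  Position 3: "c" => no
  Position 4: "b" => no
  Position 5: "b" => no
  Position 6: "a" => MATCH
  Position 7: "b" => no
  Position 8: "a" => MATCH
Total occurrences: 2

2


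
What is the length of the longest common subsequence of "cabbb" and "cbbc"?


LCS of "cabbb" and "cbbc"
DP table:
           c    b    b    c
      0    0    0    0    0
  c   0    1    1    1    1
  a   0    1    1    1    1
  b   0    1    2    2    2
  b   0    1    2    3    3
  b   0    1    2    3    3
LCS length = dp[5][4] = 3

3


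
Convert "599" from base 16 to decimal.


Input: "599" in base 16
Positional expansion:
  Digit '5' (value 5) x 16^2 = 1280
  Digit '9' (value 9) x 16^1 = 144
  Digit '9' (value 9) x 16^0 = 9
Sum = 1433

1433


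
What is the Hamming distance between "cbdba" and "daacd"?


Comparing "cbdba" and "daacd" position by position:
  Position 0: 'c' vs 'd' => differ
  Position 1: 'b' vs 'a' => differ
  Position 2: 'd' vs 'a' => differ
  Position 3: 'b' vs 'c' => differ
  Position 4: 'a' vs 'd' => differ
Total differences (Hamming distance): 5

5


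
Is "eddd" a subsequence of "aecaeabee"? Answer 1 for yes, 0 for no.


Check if "eddd" is a subsequence of "aecaeabee"
Greedy scan:
  Position 0 ('a'): no match needed
  Position 1 ('e'): matches sub[0] = 'e'
  Position 2 ('c'): no match needed
  Position 3 ('a'): no match needed
  Position 4 ('e'): no match needed
  Position 5 ('a'): no match needed
  Position 6 ('b'): no match needed
  Position 7 ('e'): no match needed
  Position 8 ('e'): no match needed
Only matched 1/4 characters => not a subsequence

0


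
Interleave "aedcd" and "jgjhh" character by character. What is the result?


Interleaving "aedcd" and "jgjhh":
  Position 0: 'a' from first, 'j' from second => "aj"
  Position 1: 'e' from first, 'g' from second => "eg"
  Position 2: 'd' from first, 'j' from second => "dj"
  Position 3: 'c' from first, 'h' from second => "ch"
  Position 4: 'd' from first, 'h' from second => "dh"
Result: ajegdjchdh

ajegdjchdh


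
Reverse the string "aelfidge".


Input: aelfidge
Reading characters right to left:
  Position 7: 'e'
  Position 6: 'g'
  Position 5: 'd'
  Position 4: 'i'
  Position 3: 'f'
  Position 2: 'l'
  Position 1: 'e'
  Position 0: 'a'
Reversed: egdiflea

egdiflea


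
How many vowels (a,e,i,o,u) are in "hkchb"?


Input: hkchb
Checking each character:
  'h' at position 0: consonant
  'k' at position 1: consonant
  'c' at position 2: consonant
  'h' at position 3: consonant
  'b' at position 4: consonant
Total vowels: 0

0


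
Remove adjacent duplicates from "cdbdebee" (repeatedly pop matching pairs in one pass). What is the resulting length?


Input: cdbdebee
Stack-based adjacent duplicate removal:
  Read 'c': push. Stack: c
  Read 'd': push. Stack: cd
  Read 'b': push. Stack: cdb
  Read 'd': push. Stack: cdbd
  Read 'e': push. Stack: cdbde
  Read 'b': push. Stack: cdbdeb
  Read 'e': push. Stack: cdbdebe
  Read 'e': matches stack top 'e' => pop. Stack: cdbdeb
Final stack: "cdbdeb" (length 6)

6


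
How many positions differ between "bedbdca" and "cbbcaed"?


Comparing "bedbdca" and "cbbcaed" position by position:
  Position 0: 'b' vs 'c' => DIFFER
  Position 1: 'e' vs 'b' => DIFFER
  Position 2: 'd' vs 'b' => DIFFER
  Position 3: 'b' vs 'c' => DIFFER
  Position 4: 'd' vs 'a' => DIFFER
  Position 5: 'c' vs 'e' => DIFFER
  Position 6: 'a' vs 'd' => DIFFER
Positions that differ: 7

7


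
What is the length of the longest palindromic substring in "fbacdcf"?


Input: "fbacdcf"
Checking substrings for palindromes:
  [3:6] "cdc" (len 3) => palindrome
Longest palindromic substring: "cdc" with length 3

3


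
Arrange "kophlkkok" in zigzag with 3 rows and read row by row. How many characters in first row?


Zigzag "kophlkkok" into 3 rows:
Placing characters:
  'k' => row 0
  'o' => row 1
  'p' => row 2
  'h' => row 1
  'l' => row 0
  'k' => row 1
  'k' => row 2
  'o' => row 1
  'k' => row 0
Rows:
  Row 0: "klk"
  Row 1: "ohko"
  Row 2: "pk"
First row length: 3

3


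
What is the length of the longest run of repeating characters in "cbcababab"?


Input: "cbcababab"
Scanning for longest run:
  Position 1 ('b'): new char, reset run to 1
  Position 2 ('c'): new char, reset run to 1
  Position 3 ('a'): new char, reset run to 1
  Position 4 ('b'): new char, reset run to 1
  Position 5 ('a'): new char, reset run to 1
  Position 6 ('b'): new char, reset run to 1
  Position 7 ('a'): new char, reset run to 1
  Position 8 ('b'): new char, reset run to 1
Longest run: 'c' with length 1

1


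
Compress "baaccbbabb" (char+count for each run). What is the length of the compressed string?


Input: baaccbbabb
Runs:
  'b' x 1 => "b1"
  'a' x 2 => "a2"
  'c' x 2 => "c2"
  'b' x 2 => "b2"
  'a' x 1 => "a1"
  'b' x 2 => "b2"
Compressed: "b1a2c2b2a1b2"
Compressed length: 12

12


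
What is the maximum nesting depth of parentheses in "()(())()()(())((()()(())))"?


Input: "()(())()()(())((()()(())))"
Tracking depth:
  Position 0 '(': depth becomes 1
  Position 1 ')': depth becomes 0
  Position 2 '(': depth becomes 1
  Position 3 '(': depth becomes 2
  Position 4 ')': depth becomes 1
  Position 5 ')': depth becomes 0
  Position 6 '(': depth becomes 1
  Position 7 ')': depth becomes 0
  Position 8 '(': depth becomes 1
  Position 9 ')': depth becomes 0
  Position 10 '(': depth becomes 1
  Position 11 '(': depth becomes 2
  Position 12 ')': depth becomes 1
  Position 13 ')': depth becomes 0
  Position 14 '(': depth becomes 1
  Position 15 '(': depth becomes 2
  Position 16 '(': depth becomes 3
  Position 17 ')': depth becomes 2
  Position 18 '(': depth becomes 3
  Position 19 ')': depth becomes 2
  Position 20 '(': depth becomes 3
  Position 21 '(': depth becomes 4
  Position 22 ')': depth becomes 3
  Position 23 ')': depth becomes 2
  Position 24 ')': depth becomes 1
  Position 25 ')': depth becomes 0
Maximum depth reached: 4

4


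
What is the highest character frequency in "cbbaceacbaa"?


Input: cbbaceacbaa
Character counts:
  'a': 4
  'b': 3
  'c': 3
  'e': 1
Maximum frequency: 4

4


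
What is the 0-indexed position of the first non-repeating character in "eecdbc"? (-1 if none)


Input: eecdbc
Character frequencies:
  'b': 1
  'c': 2
  'd': 1
  'e': 2
Scanning left to right for freq == 1:
  Position 0 ('e'): freq=2, skip
  Position 1 ('e'): freq=2, skip
  Position 2 ('c'): freq=2, skip
  Position 3 ('d'): unique! => answer = 3

3


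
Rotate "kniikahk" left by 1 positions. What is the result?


Input: "kniikahk", rotate left by 1
First 1 characters: "k"
Remaining characters: "niikahk"
Concatenate remaining + first: "niikahk" + "k" = "niikahkk"

niikahkk


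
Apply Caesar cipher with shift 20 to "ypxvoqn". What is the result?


Caesar cipher: shift "ypxvoqn" by 20
  'y' (pos 24) + 20 = pos 18 = 's'
  'p' (pos 15) + 20 = pos 9 = 'j'
  'x' (pos 23) + 20 = pos 17 = 'r'
  'v' (pos 21) + 20 = pos 15 = 'p'
  'o' (pos 14) + 20 = pos 8 = 'i'
  'q' (pos 16) + 20 = pos 10 = 'k'
  'n' (pos 13) + 20 = pos 7 = 'h'
Result: sjrpikh

sjrpikh


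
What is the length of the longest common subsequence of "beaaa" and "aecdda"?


LCS of "beaaa" and "aecdda"
DP table:
           a    e    c    d    d    a
      0    0    0    0    0    0    0
  b   0    0    0    0    0    0    0
  e   0    0    1    1    1    1    1
  a   0    1    1    1    1    1    2
  a   0    1    1    1    1    1    2
  a   0    1    1    1    1    1    2
LCS length = dp[5][6] = 2

2


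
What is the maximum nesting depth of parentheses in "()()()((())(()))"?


Input: "()()()((())(()))"
Tracking depth:
  Position 0 '(': depth becomes 1
  Position 1 ')': depth becomes 0
  Position 2 '(': depth becomes 1
  Position 3 ')': depth becomes 0
  Position 4 '(': depth becomes 1
  Position 5 ')': depth becomes 0
  Position 6 '(': depth becomes 1
  Position 7 '(': depth becomes 2
  Position 8 '(': depth becomes 3
  Position 9 ')': depth becomes 2
  Position 10 ')': depth becomes 1
  Position 11 '(': depth becomes 2
  Position 12 '(': depth becomes 3
  Position 13 ')': depth becomes 2
  Position 14 ')': depth becomes 1
  Position 15 ')': depth becomes 0
Maximum depth reached: 3

3


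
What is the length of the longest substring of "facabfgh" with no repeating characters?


Input: "facabfgh"
Sliding window (track last position of each char):
  Position 0 ('f'): window [0,0] length 1 -- new best
  Position 1 ('a'): window [0,1] length 2 -- new best
  Position 2 ('c'): window [0,2] length 3 -- new best
  Position 3 ('a'): repeat (last at 1), move window start to 2
  Position 3 ('a'): window [2,3] length 2
  Position 4 ('b'): window [2,4] length 3
  Position 5 ('f'): window [2,5] length 4 -- new best
  Position 6 ('g'): window [2,6] length 5 -- new best
  Position 7 ('h'): window [2,7] length 6 -- new best
Longest substring with no repeats: "cabfgh" with length 6

6


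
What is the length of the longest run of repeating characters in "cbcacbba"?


Input: "cbcacbba"
Scanning for longest run:
  Position 1 ('b'): new char, reset run to 1
  Position 2 ('c'): new char, reset run to 1
  Position 3 ('a'): new char, reset run to 1
  Position 4 ('c'): new char, reset run to 1
  Position 5 ('b'): new char, reset run to 1
  Position 6 ('b'): continues run of 'b', length=2
  Position 7 ('a'): new char, reset run to 1
Longest run: 'b' with length 2

2


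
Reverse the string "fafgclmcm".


Input: fafgclmcm
Reading characters right to left:
  Position 8: 'm'
  Position 7: 'c'
  Position 6: 'm'
  Position 5: 'l'
  Position 4: 'c'
  Position 3: 'g'
  Position 2: 'f'
  Position 1: 'a'
  Position 0: 'f'
Reversed: mcmlcgfaf

mcmlcgfaf


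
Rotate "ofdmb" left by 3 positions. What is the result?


Input: "ofdmb", rotate left by 3
First 3 characters: "ofd"
Remaining characters: "mb"
Concatenate remaining + first: "mb" + "ofd" = "mbofd"

mbofd


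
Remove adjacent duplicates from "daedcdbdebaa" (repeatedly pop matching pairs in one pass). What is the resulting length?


Input: daedcdbdebaa
Stack-based adjacent duplicate removal:
  Read 'd': push. Stack: d
  Read 'a': push. Stack: da
  Read 'e': push. Stack: dae
  Read 'd': push. Stack: daed
  Read 'c': push. Stack: daedc
  Read 'd': push. Stack: daedcd
  Read 'b': push. Stack: daedcdb
  Read 'd': push. Stack: daedcdbd
  Read 'e': push. Stack: daedcdbde
  Read 'b': push. Stack: daedcdbdeb
  Read 'a': push. Stack: daedcdbdeba
  Read 'a': matches stack top 'a' => pop. Stack: daedcdbdeb
Final stack: "daedcdbdeb" (length 10)

10


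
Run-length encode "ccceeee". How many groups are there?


Input: ccceeee
Scanning for consecutive runs:
  Group 1: 'c' x 3 (positions 0-2)
  Group 2: 'e' x 4 (positions 3-6)
Total groups: 2

2


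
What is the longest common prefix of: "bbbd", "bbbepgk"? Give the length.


Words: bbbd, bbbepgk
  Position 0: all 'b' => match
  Position 1: all 'b' => match
  Position 2: all 'b' => match
  Position 3: ('d', 'e') => mismatch, stop
LCP = "bbb" (length 3)

3


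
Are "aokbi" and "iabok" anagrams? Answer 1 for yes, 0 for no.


Strings: "aokbi", "iabok"
Sorted first:  abiko
Sorted second: abiko
Sorted forms match => anagrams

1


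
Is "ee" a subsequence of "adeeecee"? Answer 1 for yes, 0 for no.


Check if "ee" is a subsequence of "adeeecee"
Greedy scan:
  Position 0 ('a'): no match needed
  Position 1 ('d'): no match needed
  Position 2 ('e'): matches sub[0] = 'e'
  Position 3 ('e'): matches sub[1] = 'e'
  Position 4 ('e'): no match needed
  Position 5 ('c'): no match needed
  Position 6 ('e'): no match needed
  Position 7 ('e'): no match needed
All 2 characters matched => is a subsequence

1


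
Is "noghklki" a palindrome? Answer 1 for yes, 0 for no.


Input: noghklki
Reversed: iklkhgon
  Compare pos 0 ('n') with pos 7 ('i'): MISMATCH
  Compare pos 1 ('o') with pos 6 ('k'): MISMATCH
  Compare pos 2 ('g') with pos 5 ('l'): MISMATCH
  Compare pos 3 ('h') with pos 4 ('k'): MISMATCH
Result: not a palindrome

0


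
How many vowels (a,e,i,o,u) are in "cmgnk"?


Input: cmgnk
Checking each character:
  'c' at position 0: consonant
  'm' at position 1: consonant
  'g' at position 2: consonant
  'n' at position 3: consonant
  'k' at position 4: consonant
Total vowels: 0

0


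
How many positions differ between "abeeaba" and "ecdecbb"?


Comparing "abeeaba" and "ecdecbb" position by position:
  Position 0: 'a' vs 'e' => DIFFER
  Position 1: 'b' vs 'c' => DIFFER
  Position 2: 'e' vs 'd' => DIFFER
  Position 3: 'e' vs 'e' => same
  Position 4: 'a' vs 'c' => DIFFER
  Position 5: 'b' vs 'b' => same
  Position 6: 'a' vs 'b' => DIFFER
Positions that differ: 5

5


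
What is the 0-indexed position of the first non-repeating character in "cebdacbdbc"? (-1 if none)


Input: cebdacbdbc
Character frequencies:
  'a': 1
  'b': 3
  'c': 3
  'd': 2
  'e': 1
Scanning left to right for freq == 1:
  Position 0 ('c'): freq=3, skip
  Position 1 ('e'): unique! => answer = 1

1


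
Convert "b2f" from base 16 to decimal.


Input: "b2f" in base 16
Positional expansion:
  Digit 'b' (value 11) x 16^2 = 2816
  Digit '2' (value 2) x 16^1 = 32
  Digit 'f' (value 15) x 16^0 = 15
Sum = 2863

2863


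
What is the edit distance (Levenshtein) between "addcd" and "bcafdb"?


Computing edit distance: "addcd" -> "bcafdb"
DP table:
           b    c    a    f    d    b
      0    1    2    3    4    5    6
  a   1    1    2    2    3    4    5
  d   2    2    2    3    3    3    4
  d   3    3    3    3    4    3    4
  c   4    4    3    4    4    4    4
  d   5    5    4    4    5    4    5
Edit distance = dp[5][6] = 5

5


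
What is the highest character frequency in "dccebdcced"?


Input: dccebdcced
Character counts:
  'b': 1
  'c': 4
  'd': 3
  'e': 2
Maximum frequency: 4

4


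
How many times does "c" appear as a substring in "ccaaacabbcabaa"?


Searching for "c" in "ccaaacabbcabaa"
Scanning each position:
  Position 0: "c" => MATCH
  Position 1: "c" => MATCH
  Position 2: "a" => no
  Position 3: "a" => no
  Position 4: "a" => no
  Position 5: "c" => MATCH
  Position 6: "a" => no
  Position 7: "b" => no
  Position 8: "b" => no
  Position 9: "c" => MATCH
  Position 10: "a" => no
  Position 11: "b" => no
  Position 12: "a" => no
  Position 13: "a" => no
Total occurrences: 4

4


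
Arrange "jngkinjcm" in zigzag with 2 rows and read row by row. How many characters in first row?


Zigzag "jngkinjcm" into 2 rows:
Placing characters:
  'j' => row 0
  'n' => row 1
  'g' => row 0
  'k' => row 1
  'i' => row 0
  'n' => row 1
  'j' => row 0
  'c' => row 1
  'm' => row 0
Rows:
  Row 0: "jgijm"
  Row 1: "nknc"
First row length: 5

5


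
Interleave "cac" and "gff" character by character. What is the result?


Interleaving "cac" and "gff":
  Position 0: 'c' from first, 'g' from second => "cg"
  Position 1: 'a' from first, 'f' from second => "af"
  Position 2: 'c' from first, 'f' from second => "cf"
Result: cgafcf

cgafcf


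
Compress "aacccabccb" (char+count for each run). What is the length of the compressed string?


Input: aacccabccb
Runs:
  'a' x 2 => "a2"
  'c' x 3 => "c3"
  'a' x 1 => "a1"
  'b' x 1 => "b1"
  'c' x 2 => "c2"
  'b' x 1 => "b1"
Compressed: "a2c3a1b1c2b1"
Compressed length: 12

12


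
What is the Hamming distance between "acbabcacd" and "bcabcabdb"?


Comparing "acbabcacd" and "bcabcabdb" position by position:
  Position 0: 'a' vs 'b' => differ
  Position 1: 'c' vs 'c' => same
  Position 2: 'b' vs 'a' => differ
  Position 3: 'a' vs 'b' => differ
  Position 4: 'b' vs 'c' => differ
  Position 5: 'c' vs 'a' => differ
  Position 6: 'a' vs 'b' => differ
  Position 7: 'c' vs 'd' => differ
  Position 8: 'd' vs 'b' => differ
Total differences (Hamming distance): 8

8


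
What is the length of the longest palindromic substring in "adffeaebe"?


Input: "adffeaebe"
Checking substrings for palindromes:
  [4:7] "eae" (len 3) => palindrome
  [6:9] "ebe" (len 3) => palindrome
  [2:4] "ff" (len 2) => palindrome
Longest palindromic substring: "eae" with length 3

3


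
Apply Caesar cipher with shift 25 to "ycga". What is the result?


Caesar cipher: shift "ycga" by 25
  'y' (pos 24) + 25 = pos 23 = 'x'
  'c' (pos 2) + 25 = pos 1 = 'b'
  'g' (pos 6) + 25 = pos 5 = 'f'
  'a' (pos 0) + 25 = pos 25 = 'z'
Result: xbfz

xbfz


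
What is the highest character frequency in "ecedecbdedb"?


Input: ecedecbdedb
Character counts:
  'b': 2
  'c': 2
  'd': 3
  'e': 4
Maximum frequency: 4

4


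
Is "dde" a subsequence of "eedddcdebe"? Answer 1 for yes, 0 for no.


Check if "dde" is a subsequence of "eedddcdebe"
Greedy scan:
  Position 0 ('e'): no match needed
  Position 1 ('e'): no match needed
  Position 2 ('d'): matches sub[0] = 'd'
  Position 3 ('d'): matches sub[1] = 'd'
  Position 4 ('d'): no match needed
  Position 5 ('c'): no match needed
  Position 6 ('d'): no match needed
  Position 7 ('e'): matches sub[2] = 'e'
  Position 8 ('b'): no match needed
  Position 9 ('e'): no match needed
All 3 characters matched => is a subsequence

1


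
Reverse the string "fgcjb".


Input: fgcjb
Reading characters right to left:
  Position 4: 'b'
  Position 3: 'j'
  Position 2: 'c'
  Position 1: 'g'
  Position 0: 'f'
Reversed: bjcgf

bjcgf


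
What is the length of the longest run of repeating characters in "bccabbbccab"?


Input: "bccabbbccab"
Scanning for longest run:
  Position 1 ('c'): new char, reset run to 1
  Position 2 ('c'): continues run of 'c', length=2
  Position 3 ('a'): new char, reset run to 1
  Position 4 ('b'): new char, reset run to 1
  Position 5 ('b'): continues run of 'b', length=2
  Position 6 ('b'): continues run of 'b', length=3
  Position 7 ('c'): new char, reset run to 1
  Position 8 ('c'): continues run of 'c', length=2
  Position 9 ('a'): new char, reset run to 1
  Position 10 ('b'): new char, reset run to 1
Longest run: 'b' with length 3

3


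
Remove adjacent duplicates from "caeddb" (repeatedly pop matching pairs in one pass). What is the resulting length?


Input: caeddb
Stack-based adjacent duplicate removal:
  Read 'c': push. Stack: c
  Read 'a': push. Stack: ca
  Read 'e': push. Stack: cae
  Read 'd': push. Stack: caed
  Read 'd': matches stack top 'd' => pop. Stack: cae
  Read 'b': push. Stack: caeb
Final stack: "caeb" (length 4)

4


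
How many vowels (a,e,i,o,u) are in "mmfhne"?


Input: mmfhne
Checking each character:
  'm' at position 0: consonant
  'm' at position 1: consonant
  'f' at position 2: consonant
  'h' at position 3: consonant
  'n' at position 4: consonant
  'e' at position 5: vowel (running total: 1)
Total vowels: 1

1


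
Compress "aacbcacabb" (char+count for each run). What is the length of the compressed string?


Input: aacbcacabb
Runs:
  'a' x 2 => "a2"
  'c' x 1 => "c1"
  'b' x 1 => "b1"
  'c' x 1 => "c1"
  'a' x 1 => "a1"
  'c' x 1 => "c1"
  'a' x 1 => "a1"
  'b' x 2 => "b2"
Compressed: "a2c1b1c1a1c1a1b2"
Compressed length: 16

16


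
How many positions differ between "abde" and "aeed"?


Comparing "abde" and "aeed" position by position:
  Position 0: 'a' vs 'a' => same
  Position 1: 'b' vs 'e' => DIFFER
  Position 2: 'd' vs 'e' => DIFFER
  Position 3: 'e' vs 'd' => DIFFER
Positions that differ: 3

3


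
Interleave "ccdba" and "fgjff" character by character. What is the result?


Interleaving "ccdba" and "fgjff":
  Position 0: 'c' from first, 'f' from second => "cf"
  Position 1: 'c' from first, 'g' from second => "cg"
  Position 2: 'd' from first, 'j' from second => "dj"
  Position 3: 'b' from first, 'f' from second => "bf"
  Position 4: 'a' from first, 'f' from second => "af"
Result: cfcgdjbfaf

cfcgdjbfaf


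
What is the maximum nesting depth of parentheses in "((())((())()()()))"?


Input: "((())((())()()()))"
Tracking depth:
  Position 0 '(': depth becomes 1
  Position 1 '(': depth becomes 2
  Position 2 '(': depth becomes 3
  Position 3 ')': depth becomes 2
  Position 4 ')': depth becomes 1
  Position 5 '(': depth becomes 2
  Position 6 '(': depth becomes 3
  Position 7 '(': depth becomes 4
  Position 8 ')': depth becomes 3
  Position 9 ')': depth becomes 2
  Position 10 '(': depth becomes 3
  Position 11 ')': depth becomes 2
  Position 12 '(': depth becomes 3
  Position 13 ')': depth becomes 2
  Position 14 '(': depth becomes 3
  Position 15 ')': depth becomes 2
  Position 16 ')': depth becomes 1
  Position 17 ')': depth becomes 0
Maximum depth reached: 4

4


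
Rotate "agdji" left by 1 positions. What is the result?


Input: "agdji", rotate left by 1
First 1 characters: "a"
Remaining characters: "gdji"
Concatenate remaining + first: "gdji" + "a" = "gdjia"

gdjia


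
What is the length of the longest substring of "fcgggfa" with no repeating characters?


Input: "fcgggfa"
Sliding window (track last position of each char):
  Position 0 ('f'): window [0,0] length 1 -- new best
  Position 1 ('c'): window [0,1] length 2 -- new best
  Position 2 ('g'): window [0,2] length 3 -- new best
  Position 3 ('g'): repeat (last at 2), move window start to 3
  Position 3 ('g'): window [3,3] length 1
  Position 4 ('g'): repeat (last at 3), move window start to 4
  Position 4 ('g'): window [4,4] length 1
  Position 5 ('f'): window [4,5] length 2
  Position 6 ('a'): window [4,6] length 3
Longest substring with no repeats: "fcg" with length 3

3


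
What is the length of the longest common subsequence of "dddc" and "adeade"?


LCS of "dddc" and "adeade"
DP table:
           a    d    e    a    d    e
      0    0    0    0    0    0    0
  d   0    0    1    1    1    1    1
  d   0    0    1    1    1    2    2
  d   0    0    1    1    1    2    2
  c   0    0    1    1    1    2    2
LCS length = dp[4][6] = 2

2


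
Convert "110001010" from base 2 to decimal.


Input: "110001010" in base 2
Positional expansion:
  Digit '1' (value 1) x 2^8 = 256
  Digit '1' (value 1) x 2^7 = 128
  Digit '0' (value 0) x 2^6 = 0
  Digit '0' (value 0) x 2^5 = 0
  Digit '0' (value 0) x 2^4 = 0
  Digit '1' (value 1) x 2^3 = 8
  Digit '0' (value 0) x 2^2 = 0
  Digit '1' (value 1) x 2^1 = 2
  Digit '0' (value 0) x 2^0 = 0
Sum = 394

394


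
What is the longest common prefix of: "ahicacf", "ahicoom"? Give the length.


Words: ahicacf, ahicoom
  Position 0: all 'a' => match
  Position 1: all 'h' => match
  Position 2: all 'i' => match
  Position 3: all 'c' => match
  Position 4: ('a', 'o') => mismatch, stop
LCP = "ahic" (length 4)

4


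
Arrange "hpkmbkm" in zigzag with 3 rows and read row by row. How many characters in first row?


Zigzag "hpkmbkm" into 3 rows:
Placing characters:
  'h' => row 0
  'p' => row 1
  'k' => row 2
  'm' => row 1
  'b' => row 0
  'k' => row 1
  'm' => row 2
Rows:
  Row 0: "hb"
  Row 1: "pmk"
  Row 2: "km"
First row length: 2

2


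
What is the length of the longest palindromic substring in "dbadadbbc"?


Input: "dbadadbbc"
Checking substrings for palindromes:
  [2:5] "ada" (len 3) => palindrome
  [3:6] "dad" (len 3) => palindrome
  [6:8] "bb" (len 2) => palindrome
Longest palindromic substring: "ada" with length 3

3


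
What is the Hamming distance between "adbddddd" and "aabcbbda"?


Comparing "adbddddd" and "aabcbbda" position by position:
  Position 0: 'a' vs 'a' => same
  Position 1: 'd' vs 'a' => differ
  Position 2: 'b' vs 'b' => same
  Position 3: 'd' vs 'c' => differ
  Position 4: 'd' vs 'b' => differ
  Position 5: 'd' vs 'b' => differ
  Position 6: 'd' vs 'd' => same
  Position 7: 'd' vs 'a' => differ
Total differences (Hamming distance): 5

5


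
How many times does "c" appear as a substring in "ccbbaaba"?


Searching for "c" in "ccbbaaba"
Scanning each position:
  Position 0: "c" => MATCH
  Position 1: "c" => MATCH
  Position 2: "b" => no
  Position 3: "b" => no
  Position 4: "a" => no
  Position 5: "a" => no
  Position 6: "b" => no
  Position 7: "a" => no
Total occurrences: 2

2


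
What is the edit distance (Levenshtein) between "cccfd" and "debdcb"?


Computing edit distance: "cccfd" -> "debdcb"
DP table:
           d    e    b    d    c    b
      0    1    2    3    4    5    6
  c   1    1    2    3    4    4    5
  c   2    2    2    3    4    4    5
  c   3    3    3    3    4    4    5
  f   4    4    4    4    4    5    5
  d   5    4    5    5    4    5    6
Edit distance = dp[5][6] = 6

6


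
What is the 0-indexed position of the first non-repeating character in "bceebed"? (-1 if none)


Input: bceebed
Character frequencies:
  'b': 2
  'c': 1
  'd': 1
  'e': 3
Scanning left to right for freq == 1:
  Position 0 ('b'): freq=2, skip
  Position 1 ('c'): unique! => answer = 1

1


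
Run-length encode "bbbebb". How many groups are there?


Input: bbbebb
Scanning for consecutive runs:
  Group 1: 'b' x 3 (positions 0-2)
  Group 2: 'e' x 1 (positions 3-3)
  Group 3: 'b' x 2 (positions 4-5)
Total groups: 3

3


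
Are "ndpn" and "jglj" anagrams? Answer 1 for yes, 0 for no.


Strings: "ndpn", "jglj"
Sorted first:  dnnp
Sorted second: gjjl
Differ at position 0: 'd' vs 'g' => not anagrams

0


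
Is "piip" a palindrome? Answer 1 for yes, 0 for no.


Input: piip
Reversed: piip
  Compare pos 0 ('p') with pos 3 ('p'): match
  Compare pos 1 ('i') with pos 2 ('i'): match
Result: palindrome

1


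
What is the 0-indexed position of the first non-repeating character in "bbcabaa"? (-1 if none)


Input: bbcabaa
Character frequencies:
  'a': 3
  'b': 3
  'c': 1
Scanning left to right for freq == 1:
  Position 0 ('b'): freq=3, skip
  Position 1 ('b'): freq=3, skip
  Position 2 ('c'): unique! => answer = 2

2


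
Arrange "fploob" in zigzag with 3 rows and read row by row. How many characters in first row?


Zigzag "fploob" into 3 rows:
Placing characters:
  'f' => row 0
  'p' => row 1
  'l' => row 2
  'o' => row 1
  'o' => row 0
  'b' => row 1
Rows:
  Row 0: "fo"
  Row 1: "pob"
  Row 2: "l"
First row length: 2

2


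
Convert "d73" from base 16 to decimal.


Input: "d73" in base 16
Positional expansion:
  Digit 'd' (value 13) x 16^2 = 3328
  Digit '7' (value 7) x 16^1 = 112
  Digit '3' (value 3) x 16^0 = 3
Sum = 3443

3443


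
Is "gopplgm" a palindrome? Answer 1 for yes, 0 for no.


Input: gopplgm
Reversed: mglppog
  Compare pos 0 ('g') with pos 6 ('m'): MISMATCH
  Compare pos 1 ('o') with pos 5 ('g'): MISMATCH
  Compare pos 2 ('p') with pos 4 ('l'): MISMATCH
Result: not a palindrome

0


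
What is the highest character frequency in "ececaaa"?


Input: ececaaa
Character counts:
  'a': 3
  'c': 2
  'e': 2
Maximum frequency: 3

3


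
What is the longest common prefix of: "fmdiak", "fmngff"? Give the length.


Words: fmdiak, fmngff
  Position 0: all 'f' => match
  Position 1: all 'm' => match
  Position 2: ('d', 'n') => mismatch, stop
LCP = "fm" (length 2)

2


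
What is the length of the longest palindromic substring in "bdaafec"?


Input: "bdaafec"
Checking substrings for palindromes:
  [2:4] "aa" (len 2) => palindrome
Longest palindromic substring: "aa" with length 2

2


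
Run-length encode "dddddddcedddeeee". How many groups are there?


Input: dddddddcedddeeee
Scanning for consecutive runs:
  Group 1: 'd' x 7 (positions 0-6)
  Group 2: 'c' x 1 (positions 7-7)
  Group 3: 'e' x 1 (positions 8-8)
  Group 4: 'd' x 3 (positions 9-11)
  Group 5: 'e' x 4 (positions 12-15)
Total groups: 5

5
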